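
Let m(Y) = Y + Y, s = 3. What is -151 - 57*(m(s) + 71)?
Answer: -4540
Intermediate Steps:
m(Y) = 2*Y
-151 - 57*(m(s) + 71) = -151 - 57*(2*3 + 71) = -151 - 57*(6 + 71) = -151 - 57*77 = -151 - 4389 = -4540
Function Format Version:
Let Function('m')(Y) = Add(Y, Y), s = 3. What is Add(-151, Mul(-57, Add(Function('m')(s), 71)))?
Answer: -4540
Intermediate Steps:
Function('m')(Y) = Mul(2, Y)
Add(-151, Mul(-57, Add(Function('m')(s), 71))) = Add(-151, Mul(-57, Add(Mul(2, 3), 71))) = Add(-151, Mul(-57, Add(6, 71))) = Add(-151, Mul(-57, 77)) = Add(-151, -4389) = -4540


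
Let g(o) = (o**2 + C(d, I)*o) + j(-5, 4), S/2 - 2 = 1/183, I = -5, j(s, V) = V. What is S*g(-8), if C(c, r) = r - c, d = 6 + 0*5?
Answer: 38168/61 ≈ 625.71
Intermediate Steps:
d = 6 (d = 6 + 0 = 6)
S = 734/183 (S = 4 + 2/183 = 734/183 ≈ 4.0109)
g(o) = 4 + o**2 - 11*o (g(o) = (o**2 + (-5 - 1*6)*o) + 4 = (o**2 + (-5 - 6)*o) + 4 = (o**2 - 11*o) + 4 = 4 + o**2 - 11*o)
S*g(-8) = 734*(4 + (-8)**2 - 11*(-8))/183 = 734*(4 + 64 + 88)/183 = (734/183)*156 = 38168/61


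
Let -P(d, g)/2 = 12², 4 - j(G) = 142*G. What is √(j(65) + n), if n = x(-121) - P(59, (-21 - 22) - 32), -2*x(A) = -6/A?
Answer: I*√1081501/11 ≈ 94.541*I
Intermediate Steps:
j(G) = 4 - 142*G
x(A) = 3/A (x(A) = -(-3)/A = 3/A)
P(d, g) = -288 (P(d, g) = -2*12² = -2*144 = -288)
n = 34845/121 (n = 3/(-121) - 1*(-288) = 3*(-1/121) + 288 = -3/121 + 288 = 34845/121 ≈ 287.98)
√(j(65) + n) = √((4 - 142*65) + 34845/121) = √((4 - 9230) + 34845/121) = √(-9226 + 34845/121) = √(-1081501/121) = I*√1081501/11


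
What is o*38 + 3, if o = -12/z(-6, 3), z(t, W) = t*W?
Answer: 85/3 ≈ 28.333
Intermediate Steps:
z(t, W) = W*t
o = ⅔ (o = -12/(3*(-6)) = -12/(-18) = -12*(-1/18) = ⅔ ≈ 0.66667)
o*38 + 3 = (⅔)*38 + 3 = 76/3 + 3 = 85/3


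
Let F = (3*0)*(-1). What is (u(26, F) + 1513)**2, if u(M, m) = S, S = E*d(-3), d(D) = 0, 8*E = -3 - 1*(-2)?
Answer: 2289169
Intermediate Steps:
E = -1/8 (E = (-3 - 1*(-2))/8 = (-3 + 2)/8 = (1/8)*(-1) = -1/8 ≈ -0.12500)
F = 0 (F = 0*(-1) = 0)
S = 0 (S = -1/8*0 = 0)
u(M, m) = 0
(u(26, F) + 1513)**2 = (0 + 1513)**2 = 1513**2 = 2289169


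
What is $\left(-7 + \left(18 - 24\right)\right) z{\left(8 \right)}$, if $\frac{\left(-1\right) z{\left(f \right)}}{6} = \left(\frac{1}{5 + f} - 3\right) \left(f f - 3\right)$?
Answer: $-13908$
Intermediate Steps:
$z{\left(f \right)} = - 6 \left(-3 + f^{2}\right) \left(-3 + \frac{1}{5 + f}\right)$ ($z{\left(f \right)} = - 6 \left(\frac{1}{5 + f} - 3\right) \left(f f - 3\right) = - 6 \left(-3 + \frac{1}{5 + f}\right) \left(f^{2} - 3\right) = - 6 \left(-3 + \frac{1}{5 + f}\right) \left(-3 + f^{2}\right) = - 6 \left(-3 + f^{2}\right) \left(-3 + \frac{1}{5 + f}\right)$)
$\left(-7 + \left(18 - 24\right)\right) z{\left(8 \right)} = \left(-7 + \left(18 - 24\right)\right) \frac{6 \left(-42 - 72 + 3 \cdot 8^{3} + 14 \cdot 8^{2}\right)}{5 + 8} = \left(-7 - 6\right) \frac{6 \left(-42 - 72 + 3 \cdot 512 + 14 \cdot 64\right)}{13} = - 13 \cdot 6 \cdot \frac{1}{13} \left(-42 - 72 + 1536 + 896\right) = - 13 \cdot 6 \cdot \frac{1}{13} \cdot 2318 = \left(-13\right) \frac{13908}{13} = -13908$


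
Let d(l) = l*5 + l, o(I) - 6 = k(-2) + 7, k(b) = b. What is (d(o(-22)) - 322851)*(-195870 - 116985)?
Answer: 100984901175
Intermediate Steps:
o(I) = 11 (o(I) = 6 + (-2 + 7) = 6 + 5 = 11)
d(l) = 6*l (d(l) = 5*l + l = 6*l)
(d(o(-22)) - 322851)*(-195870 - 116985) = (6*11 - 322851)*(-195870 - 116985) = (66 - 322851)*(-312855) = -322785*(-312855) = 100984901175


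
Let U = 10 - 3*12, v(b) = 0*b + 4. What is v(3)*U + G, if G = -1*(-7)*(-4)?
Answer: -132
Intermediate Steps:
G = -28 (G = 7*(-4) = -28)
v(b) = 4 (v(b) = 0 + 4 = 4)
U = -26 (U = 10 - 36 = -26)
v(3)*U + G = 4*(-26) - 28 = -104 - 28 = -132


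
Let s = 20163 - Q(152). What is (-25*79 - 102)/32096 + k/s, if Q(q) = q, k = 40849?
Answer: 1269526657/642273056 ≈ 1.9766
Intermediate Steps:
s = 20011 (s = 20163 - 1*152 = 20163 - 152 = 20011)
(-25*79 - 102)/32096 + k/s = (-25*79 - 102)/32096 + 40849/20011 = (-1975 - 102)*(1/32096) + 40849*(1/20011) = -2077*1/32096 + 40849/20011 = -2077/32096 + 40849/20011 = 1269526657/642273056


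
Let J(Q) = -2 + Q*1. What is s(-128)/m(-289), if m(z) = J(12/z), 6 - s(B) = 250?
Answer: 35258/295 ≈ 119.52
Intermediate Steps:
s(B) = -244 (s(B) = 6 - 1*250 = 6 - 250 = -244)
J(Q) = -2 + Q
m(z) = -2 + 12/z
s(-128)/m(-289) = -244/(-2 + 12/(-289)) = -244/(-2 + 12*(-1/289)) = -244/(-2 - 12/289) = -244/(-590/289) = -244*(-289/590) = 35258/295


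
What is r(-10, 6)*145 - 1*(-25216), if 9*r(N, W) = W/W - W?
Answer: 226219/9 ≈ 25135.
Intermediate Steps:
r(N, W) = ⅑ - W/9 (r(N, W) = (W/W - W)/9 = (1 - W)/9 = ⅑ - W/9)
r(-10, 6)*145 - 1*(-25216) = (⅑ - ⅑*6)*145 - 1*(-25216) = (⅑ - ⅔)*145 + 25216 = -5/9*145 + 25216 = -725/9 + 25216 = 226219/9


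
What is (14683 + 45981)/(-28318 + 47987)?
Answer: 60664/19669 ≈ 3.0842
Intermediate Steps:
(14683 + 45981)/(-28318 + 47987) = 60664/19669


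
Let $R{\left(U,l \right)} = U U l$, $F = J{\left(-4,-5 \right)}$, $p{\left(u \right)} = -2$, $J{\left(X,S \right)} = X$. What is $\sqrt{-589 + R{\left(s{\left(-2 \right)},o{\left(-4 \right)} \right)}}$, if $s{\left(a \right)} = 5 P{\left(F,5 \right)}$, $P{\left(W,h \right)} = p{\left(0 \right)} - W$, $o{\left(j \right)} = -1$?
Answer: $i \sqrt{689} \approx 26.249 i$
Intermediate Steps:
$F = -4$
$P{\left(W,h \right)} = -2 - W$
$s{\left(a \right)} = 10$ ($s{\left(a \right)} = 5 \left(-2 - -4\right) = 5 \left(-2 + 4\right) = 5 \cdot 2 = 10$)
$R{\left(U,l \right)} = l U^{2}$ ($R{\left(U,l \right)} = U^{2} l = l U^{2}$)
$\sqrt{-589 + R{\left(s{\left(-2 \right)},o{\left(-4 \right)} \right)}} = \sqrt{-589 - 10^{2}} = \sqrt{-589 - 100} = \sqrt{-689} = i \sqrt{689}$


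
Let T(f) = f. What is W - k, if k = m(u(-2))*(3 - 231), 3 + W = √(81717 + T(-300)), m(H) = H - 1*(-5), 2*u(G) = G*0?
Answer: 1137 + √81417 ≈ 1422.3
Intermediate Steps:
u(G) = 0 (u(G) = (G*0)/2 = (½)*0 = 0)
m(H) = 5 + H (m(H) = H + 5 = 5 + H)
W = -3 + √81417 (W = -3 + √(81717 - 300) = -3 + √81417 ≈ 282.34)
k = -1140 (k = (5 + 0)*(3 - 231) = 5*(-228) = -1140)
W - k = (-3 + √81417) - 1*(-1140) = (-3 + √81417) + 1140 = 1137 + √81417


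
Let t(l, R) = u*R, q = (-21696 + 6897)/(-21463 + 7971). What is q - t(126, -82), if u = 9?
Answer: 9971895/13492 ≈ 739.10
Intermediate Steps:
q = 14799/13492 (q = -14799/(-13492) = -14799*(-1/13492) = 14799/13492 ≈ 1.0969)
t(l, R) = 9*R
q - t(126, -82) = 14799/13492 - 9*(-82) = 14799/13492 - 1*(-738) = 14799/13492 + 738 = 9971895/13492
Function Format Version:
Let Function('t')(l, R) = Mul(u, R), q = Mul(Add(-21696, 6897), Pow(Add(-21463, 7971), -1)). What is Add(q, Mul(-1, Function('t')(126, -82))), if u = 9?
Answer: Rational(9971895, 13492) ≈ 739.10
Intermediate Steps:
q = Rational(14799, 13492) (q = Mul(-14799, Pow(-13492, -1)) = Mul(-14799, Rational(-1, 13492)) = Rational(14799, 13492) ≈ 1.0969)
Function('t')(l, R) = Mul(9, R)
Add(q, Mul(-1, Function('t')(126, -82))) = Add(Rational(14799, 13492), Mul(-1, Mul(9, -82))) = Add(Rational(14799, 13492), Mul(-1, -738)) = Add(Rational(14799, 13492), 738) = Rational(9971895, 13492)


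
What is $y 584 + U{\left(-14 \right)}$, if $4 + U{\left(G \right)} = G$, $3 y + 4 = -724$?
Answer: $- \frac{425206}{3} \approx -1.4174 \cdot 10^{5}$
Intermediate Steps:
$y = - \frac{728}{3}$ ($y = - \frac{4}{3} + \frac{1}{3} \left(-724\right) = - \frac{4}{3} - \frac{724}{3} = - \frac{728}{3} \approx -242.67$)
$U{\left(G \right)} = -4 + G$
$y 584 + U{\left(-14 \right)} = \left(- \frac{728}{3}\right) 584 - 18 = - \frac{425152}{3} - 18 = - \frac{425206}{3}$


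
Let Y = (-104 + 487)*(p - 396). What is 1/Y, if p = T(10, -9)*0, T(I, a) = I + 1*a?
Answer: -1/151668 ≈ -6.5933e-6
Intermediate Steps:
T(I, a) = I + a
p = 0 (p = (10 - 9)*0 = 1*0 = 0)
Y = -151668 (Y = (-104 + 487)*(0 - 396) = 383*(-396) = -151668)
1/Y = 1/(-151668) = -1/151668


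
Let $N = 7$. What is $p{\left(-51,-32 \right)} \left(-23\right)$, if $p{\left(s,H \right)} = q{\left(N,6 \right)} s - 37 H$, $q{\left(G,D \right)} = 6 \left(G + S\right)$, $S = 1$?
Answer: $29072$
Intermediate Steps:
$q{\left(G,D \right)} = 6 + 6 G$ ($q{\left(G,D \right)} = 6 \left(G + 1\right) = 6 \left(1 + G\right) = 6 + 6 G$)
$p{\left(s,H \right)} = - 37 H + 48 s$ ($p{\left(s,H \right)} = \left(6 + 6 \cdot 7\right) s - 37 H = \left(6 + 42\right) s - 37 H = 48 s - 37 H = - 37 H + 48 s$)
$p{\left(-51,-32 \right)} \left(-23\right) = \left(\left(-37\right) \left(-32\right) + 48 \left(-51\right)\right) \left(-23\right) = \left(1184 - 2448\right) \left(-23\right) = \left(-1264\right) \left(-23\right) = 29072$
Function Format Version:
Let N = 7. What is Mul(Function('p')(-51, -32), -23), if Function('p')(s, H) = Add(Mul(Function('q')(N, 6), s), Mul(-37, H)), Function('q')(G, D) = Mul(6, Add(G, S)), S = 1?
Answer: 29072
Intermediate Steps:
Function('q')(G, D) = Add(6, Mul(6, G)) (Function('q')(G, D) = Mul(6, Add(G, 1)) = Mul(6, Add(1, G)) = Add(6, Mul(6, G)))
Function('p')(s, H) = Add(Mul(-37, H), Mul(48, s)) (Function('p')(s, H) = Add(Mul(Add(6, Mul(6, 7)), s), Mul(-37, H)) = Add(Mul(Add(6, 42), s), Mul(-37, H)) = Add(Mul(48, s), Mul(-37, H)) = Add(Mul(-37, H), Mul(48, s)))
Mul(Function('p')(-51, -32), -23) = Mul(Add(Mul(-37, -32), Mul(48, -51)), -23) = Mul(Add(1184, -2448), -23) = Mul(-1264, -23) = 29072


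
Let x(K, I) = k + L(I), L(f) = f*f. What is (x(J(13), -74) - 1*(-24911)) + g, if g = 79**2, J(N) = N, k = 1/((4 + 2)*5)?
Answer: 1098841/30 ≈ 36628.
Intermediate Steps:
L(f) = f**2
k = 1/30 (k = 1/(6*5) = 1/30 ≈ 0.033333)
g = 6241
x(K, I) = 1/30 + I**2
(x(J(13), -74) - 1*(-24911)) + g = ((1/30 + (-74)**2) - 1*(-24911)) + 6241 = ((1/30 + 5476) + 24911) + 6241 = (164281/30 + 24911) + 6241 = 911611/30 + 6241 = 1098841/30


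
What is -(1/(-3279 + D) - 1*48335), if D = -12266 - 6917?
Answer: 1085700771/22462 ≈ 48335.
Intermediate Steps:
D = -19183
-(1/(-3279 + D) - 1*48335) = -(1/(-3279 - 19183) - 1*48335) = -(1/(-22462) - 48335) = -(-1/22462 - 48335) = -1*(-1085700771/22462) = 1085700771/22462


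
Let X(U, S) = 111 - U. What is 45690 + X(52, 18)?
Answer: 45749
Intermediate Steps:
45690 + X(52, 18) = 45690 + (111 - 1*52) = 45690 + (111 - 52) = 45690 + 59 = 45749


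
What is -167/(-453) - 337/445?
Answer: -78346/201585 ≈ -0.38865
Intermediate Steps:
-167/(-453) - 337/445 = -167*(-1/453) - 337*1/445 = 167/453 - 337/445 = -78346/201585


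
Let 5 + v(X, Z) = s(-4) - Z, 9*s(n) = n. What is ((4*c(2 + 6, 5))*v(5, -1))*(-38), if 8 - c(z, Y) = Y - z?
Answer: 66880/9 ≈ 7431.1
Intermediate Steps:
s(n) = n/9
c(z, Y) = 8 + z - Y (c(z, Y) = 8 - (Y - z) = 8 + (z - Y) = 8 + z - Y)
v(X, Z) = -49/9 - Z (v(X, Z) = -5 + ((⅑)*(-4) - Z) = -5 + (-4/9 - Z) = -49/9 - Z)
((4*c(2 + 6, 5))*v(5, -1))*(-38) = ((4*(8 + (2 + 6) - 1*5))*(-49/9 - 1*(-1)))*(-38) = ((4*(8 + 8 - 5))*(-49/9 + 1))*(-38) = ((4*11)*(-40/9))*(-38) = (44*(-40/9))*(-38) = -1760/9*(-38) = 66880/9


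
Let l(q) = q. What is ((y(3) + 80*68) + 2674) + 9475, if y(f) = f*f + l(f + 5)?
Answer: 17606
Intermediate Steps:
y(f) = 5 + f + f² (y(f) = f*f + (f + 5) = f² + (5 + f) = 5 + f + f²)
((y(3) + 80*68) + 2674) + 9475 = (((5 + 3 + 3²) + 80*68) + 2674) + 9475 = (((5 + 3 + 9) + 5440) + 2674) + 9475 = ((17 + 5440) + 2674) + 9475 = (5457 + 2674) + 9475 = 8131 + 9475 = 17606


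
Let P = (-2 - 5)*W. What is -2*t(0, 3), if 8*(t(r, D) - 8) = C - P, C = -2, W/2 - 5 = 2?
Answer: -40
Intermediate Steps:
W = 14 (W = 10 + 2*2 = 10 + 4 = 14)
P = -98 (P = (-2 - 5)*14 = -7*14 = -98)
t(r, D) = 20 (t(r, D) = 8 + (-2 - 1*(-98))/8 = 8 + (-2 + 98)/8 = 8 + (⅛)*96 = 8 + 12 = 20)
-2*t(0, 3) = -2*20 = -40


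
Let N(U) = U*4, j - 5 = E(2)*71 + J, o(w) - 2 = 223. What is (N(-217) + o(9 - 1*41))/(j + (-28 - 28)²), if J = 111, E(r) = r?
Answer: -643/3394 ≈ -0.18945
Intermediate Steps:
o(w) = 225 (o(w) = 2 + 223 = 225)
j = 258 (j = 5 + (2*71 + 111) = 5 + (142 + 111) = 5 + 253 = 258)
N(U) = 4*U
(N(-217) + o(9 - 1*41))/(j + (-28 - 28)²) = (4*(-217) + 225)/(258 + (-28 - 28)²) = (-868 + 225)/(258 + (-56)²) = -643/(258 + 3136) = -643/3394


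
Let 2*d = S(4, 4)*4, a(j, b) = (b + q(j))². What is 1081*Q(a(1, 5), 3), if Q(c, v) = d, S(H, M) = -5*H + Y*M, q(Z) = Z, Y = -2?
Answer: -60536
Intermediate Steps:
S(H, M) = -5*H - 2*M
a(j, b) = (b + j)²
d = -56 (d = ((-5*4 - 2*4)*4)/2 = ((-20 - 8)*4)/2 = (-28*4)/2 = (½)*(-112) = -56)
Q(c, v) = -56
1081*Q(a(1, 5), 3) = 1081*(-56) = -60536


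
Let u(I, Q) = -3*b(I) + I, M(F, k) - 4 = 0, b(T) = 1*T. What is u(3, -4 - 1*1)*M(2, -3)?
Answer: -24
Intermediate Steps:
b(T) = T
M(F, k) = 4 (M(F, k) = 4 + 0 = 4)
u(I, Q) = -2*I (u(I, Q) = -3*I + I = -2*I)
u(3, -4 - 1*1)*M(2, -3) = -2*3*4 = -6*4 = -24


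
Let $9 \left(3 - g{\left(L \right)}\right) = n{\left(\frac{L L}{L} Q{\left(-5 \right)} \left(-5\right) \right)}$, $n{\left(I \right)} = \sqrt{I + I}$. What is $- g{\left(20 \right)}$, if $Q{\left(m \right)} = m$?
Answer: $-3 + \frac{10 \sqrt{10}}{9} \approx 0.51364$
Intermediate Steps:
$n{\left(I \right)} = \sqrt{2} \sqrt{I}$ ($n{\left(I \right)} = \sqrt{2 I} = \sqrt{2} \sqrt{I}$)
$g{\left(L \right)} = 3 - \frac{5 \sqrt{2} \sqrt{L}}{9}$ ($g{\left(L \right)} = 3 - \frac{\sqrt{2} \sqrt{\frac{L L}{L} \left(-5\right) \left(-5\right)}}{9} = 3 - \frac{\sqrt{2} \sqrt{\frac{L^{2}}{L} \left(-5\right) \left(-5\right)}}{9} = 3 - \frac{\sqrt{2} \sqrt{L \left(-5\right) \left(-5\right)}}{9} = 3 - \frac{\sqrt{2} \sqrt{- 5 L \left(-5\right)}}{9} = 3 - \frac{\sqrt{2} \sqrt{25 L}}{9} = 3 - \frac{\sqrt{2} \cdot 5 \sqrt{L}}{9} = 3 - \frac{5 \sqrt{2} \sqrt{L}}{9}$)
$- g{\left(20 \right)} = - (3 - \frac{5 \sqrt{2} \sqrt{20}}{9}) = - (3 - \frac{5 \sqrt{2} \cdot 2 \sqrt{5}}{9}) = - (3 - \frac{10 \sqrt{10}}{9}) = -3 + \frac{10 \sqrt{10}}{9}$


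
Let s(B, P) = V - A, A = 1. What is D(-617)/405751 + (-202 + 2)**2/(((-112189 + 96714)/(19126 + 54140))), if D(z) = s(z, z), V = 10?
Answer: -47564404420029/251159869 ≈ -1.8938e+5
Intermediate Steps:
s(B, P) = 9 (s(B, P) = 10 - 1*1 = 10 - 1 = 9)
D(z) = 9
D(-617)/405751 + (-202 + 2)**2/(((-112189 + 96714)/(19126 + 54140))) = 9/405751 + (-202 + 2)**2/(((-112189 + 96714)/(19126 + 54140))) = 9*(1/405751) + (-200)**2/((-15475/73266)) = 9/405751 + 40000/((-15475*1/73266)) = 9/405751 + 40000/(-15475/73266) = 9/405751 + 40000*(-73266/15475) = 9/405751 - 117225600/619 = -47564404420029/251159869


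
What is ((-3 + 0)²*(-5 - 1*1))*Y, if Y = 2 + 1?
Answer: -162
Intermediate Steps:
Y = 3
((-3 + 0)²*(-5 - 1*1))*Y = ((-3 + 0)²*(-5 - 1*1))*3 = ((-3)²*(-5 - 1))*3 = (9*(-6))*3 = -54*3 = -162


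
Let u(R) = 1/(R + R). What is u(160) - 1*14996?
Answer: -4798719/320 ≈ -14996.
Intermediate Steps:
u(R) = 1/(2*R)
u(160) - 1*14996 = (1/2)/160 - 1*14996 = (1/2)*(1/160) - 14996 = 1/320 - 14996 = -4798719/320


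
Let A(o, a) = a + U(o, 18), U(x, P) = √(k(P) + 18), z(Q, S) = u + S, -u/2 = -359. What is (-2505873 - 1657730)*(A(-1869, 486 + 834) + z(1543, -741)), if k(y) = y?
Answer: -5425174709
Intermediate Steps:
u = 718 (u = -2*(-359) = 718)
z(Q, S) = 718 + S
U(x, P) = √(18 + P) (U(x, P) = √(P + 18) = √(18 + P))
A(o, a) = 6 + a (A(o, a) = a + √(18 + 18) = a + √36 = a + 6 = 6 + a)
(-2505873 - 1657730)*(A(-1869, 486 + 834) + z(1543, -741)) = (-2505873 - 1657730)*((6 + (486 + 834)) + (718 - 741)) = -4163603*((6 + 1320) - 23) = -4163603*(1326 - 23) = -4163603*1303 = -5425174709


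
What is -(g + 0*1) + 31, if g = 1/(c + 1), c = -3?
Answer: 63/2 ≈ 31.500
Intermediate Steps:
g = -1/2 (g = 1/(-3 + 1) = 1/(-2) = -1/2 ≈ -0.50000)
-(g + 0*1) + 31 = -(-1/2 + 0*1) + 31 = -(-1/2 + 0) + 31 = -1*(-1/2) + 31 = 1/2 + 31 = 63/2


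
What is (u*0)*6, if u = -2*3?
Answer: 0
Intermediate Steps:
u = -6
(u*0)*6 = -6*0*6 = 0*6 = 0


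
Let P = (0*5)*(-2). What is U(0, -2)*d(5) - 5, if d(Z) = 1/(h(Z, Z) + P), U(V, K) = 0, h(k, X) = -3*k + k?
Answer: -5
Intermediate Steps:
h(k, X) = -2*k
P = 0 (P = 0*(-2) = 0)
d(Z) = -1/(2*Z) (d(Z) = 1/(-2*Z + 0) = 1/(-2*Z) = -1/(2*Z))
U(0, -2)*d(5) - 5 = 0*(-1/2/5) - 5 = 0*(-1/2*1/5) - 5 = 0*(-1/10) - 5 = 0 - 5 = -5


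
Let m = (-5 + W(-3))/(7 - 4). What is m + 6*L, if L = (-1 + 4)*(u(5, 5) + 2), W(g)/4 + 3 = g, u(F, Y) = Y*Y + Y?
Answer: 1699/3 ≈ 566.33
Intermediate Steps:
u(F, Y) = Y + Y² (u(F, Y) = Y² + Y = Y + Y²)
W(g) = -12 + 4*g
L = 96 (L = (-1 + 4)*(5*(1 + 5) + 2) = 3*(5*6 + 2) = 3*(30 + 2) = 3*32 = 96)
m = -29/3 (m = (-5 + (-12 + 4*(-3)))/(7 - 4) = (-5 + (-12 - 12))/3 = (-5 - 24)*(⅓) = -29*⅓ = -29/3 ≈ -9.6667)
m + 6*L = -29/3 + 6*96 = -29/3 + 576 = 1699/3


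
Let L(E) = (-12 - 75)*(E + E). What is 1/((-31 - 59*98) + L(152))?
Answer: -1/32261 ≈ -3.0997e-5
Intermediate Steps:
L(E) = -174*E
1/((-31 - 59*98) + L(152)) = 1/((-31 - 59*98) - 174*152) = 1/((-31 - 5782) - 26448) = 1/(-5813 - 26448) = 1/(-32261) = -1/32261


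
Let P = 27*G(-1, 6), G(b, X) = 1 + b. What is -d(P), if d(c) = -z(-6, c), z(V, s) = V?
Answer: -6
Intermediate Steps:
P = 0 (P = 27*(1 - 1) = 27*0 = 0)
d(c) = 6 (d(c) = -1*(-6) = 6)
-d(P) = -1*6 = -6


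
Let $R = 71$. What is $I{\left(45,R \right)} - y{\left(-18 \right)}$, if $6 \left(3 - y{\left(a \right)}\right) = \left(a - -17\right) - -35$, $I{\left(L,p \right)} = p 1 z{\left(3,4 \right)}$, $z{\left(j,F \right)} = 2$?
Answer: $\frac{434}{3} \approx 144.67$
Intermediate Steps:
$I{\left(L,p \right)} = 2 p$ ($I{\left(L,p \right)} = p 1 \cdot 2 = p 2 = 2 p$)
$y{\left(a \right)} = - \frac{17}{3} - \frac{a}{6}$ ($y{\left(a \right)} = 3 - \frac{\left(a - -17\right) - -35}{6} = 3 - \frac{\left(a + 17\right) + 35}{6} = 3 - \frac{\left(17 + a\right) + 35}{6} = 3 - \frac{52 + a}{6} = 3 - \left(\frac{26}{3} + \frac{a}{6}\right) = - \frac{17}{3} - \frac{a}{6}$)
$I{\left(45,R \right)} - y{\left(-18 \right)} = 2 \cdot 71 - \left(- \frac{17}{3} - -3\right) = 142 - \left(- \frac{17}{3} + 3\right) = 142 - - \frac{8}{3} = 142 + \frac{8}{3} = \frac{434}{3}$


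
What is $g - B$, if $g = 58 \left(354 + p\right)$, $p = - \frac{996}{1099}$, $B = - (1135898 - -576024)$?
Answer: $\frac{1903909178}{1099} \approx 1.7324 \cdot 10^{6}$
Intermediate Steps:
$B = -1711922$ ($B = - (1135898 + 576024) = \left(-1\right) 1711922 = -1711922$)
$p = - \frac{996}{1099}$ ($p = \left(-996\right) \frac{1}{1099} = - \frac{996}{1099} \approx -0.90628$)
$g = \frac{22506900}{1099}$ ($g = 58 \left(354 - \frac{996}{1099}\right) = 58 \cdot \frac{388050}{1099} = \frac{22506900}{1099} \approx 20479.0$)
$g - B = \frac{22506900}{1099} - -1711922 = \frac{22506900}{1099} + 1711922 = \frac{1903909178}{1099}$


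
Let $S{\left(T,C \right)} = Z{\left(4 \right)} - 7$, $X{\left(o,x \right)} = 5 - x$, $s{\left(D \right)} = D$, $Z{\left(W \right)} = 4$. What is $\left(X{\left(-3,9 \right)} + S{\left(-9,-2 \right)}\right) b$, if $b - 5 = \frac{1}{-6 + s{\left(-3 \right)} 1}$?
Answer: $- \frac{308}{9} \approx -34.222$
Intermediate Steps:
$b = \frac{44}{9}$ ($b = 5 + \frac{1}{-6 - 3} = 5 + \frac{1}{-9} = 5 - \frac{1}{9} = \frac{44}{9} \approx 4.8889$)
$S{\left(T,C \right)} = -3$ ($S{\left(T,C \right)} = 4 - 7 = -3$)
$\left(X{\left(-3,9 \right)} + S{\left(-9,-2 \right)}\right) b = \left(\left(5 - 9\right) - 3\right) \frac{44}{9} = \left(-4 - 3\right) \frac{44}{9} = \left(-7\right) \frac{44}{9} = - \frac{308}{9}$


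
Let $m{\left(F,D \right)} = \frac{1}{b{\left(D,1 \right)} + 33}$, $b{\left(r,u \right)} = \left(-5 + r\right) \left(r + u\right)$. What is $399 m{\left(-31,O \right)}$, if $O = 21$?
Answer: $\frac{57}{55} \approx 1.0364$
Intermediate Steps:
$m{\left(F,D \right)} = \frac{1}{28 + D^{2} - 4 D}$ ($m{\left(F,D \right)} = \frac{1}{\left(D^{2} - 5 D - 5 + D 1\right) + 33} = \frac{1}{\left(D^{2} - 5 D - 5 + D\right) + 33} = \frac{1}{\left(-5 + D^{2} - 4 D\right) + 33} = \frac{1}{28 + D^{2} - 4 D}$)
$399 m{\left(-31,O \right)} = \frac{399}{28 + 21^{2} - 84} = \frac{399}{28 + 441 - 84} = \frac{399}{385} = 399 \cdot \frac{1}{385} = \frac{57}{55}$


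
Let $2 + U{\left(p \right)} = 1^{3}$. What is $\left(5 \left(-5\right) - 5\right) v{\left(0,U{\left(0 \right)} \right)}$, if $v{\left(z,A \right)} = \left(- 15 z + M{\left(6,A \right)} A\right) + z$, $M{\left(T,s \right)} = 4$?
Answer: $120$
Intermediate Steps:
$U{\left(p \right)} = -1$ ($U{\left(p \right)} = -2 + 1^{3} = -2 + 1 = -1$)
$v{\left(z,A \right)} = - 14 z + 4 A$ ($v{\left(z,A \right)} = \left(- 15 z + 4 A\right) + z = - 14 z + 4 A$)
$\left(5 \left(-5\right) - 5\right) v{\left(0,U{\left(0 \right)} \right)} = \left(5 \left(-5\right) - 5\right) \left(\left(-14\right) 0 + 4 \left(-1\right)\right) = \left(-25 - 5\right) \left(0 - 4\right) = \left(-30\right) \left(-4\right) = 120$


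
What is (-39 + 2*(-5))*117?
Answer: -5733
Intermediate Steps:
(-39 + 2*(-5))*117 = (-39 - 10)*117 = -49*117 = -5733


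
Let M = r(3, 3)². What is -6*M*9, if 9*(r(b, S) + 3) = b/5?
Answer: -11616/25 ≈ -464.64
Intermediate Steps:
r(b, S) = -3 + b/45 (r(b, S) = -3 + (b/5)/9 = -3 + b/45)
M = 1936/225 (M = (-3 + (1/45)*3)² = (-3 + 1/15)² = (-44/15)² = 1936/225 ≈ 8.6044)
-6*M*9 = -6*1936/225*9 = -3872/75*9 = -11616/25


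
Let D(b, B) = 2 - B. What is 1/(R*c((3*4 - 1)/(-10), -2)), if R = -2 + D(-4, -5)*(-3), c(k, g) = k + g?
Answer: 10/713 ≈ 0.014025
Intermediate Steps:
c(k, g) = g + k
R = -23 (R = -2 + (2 - 1*(-5))*(-3) = -2 + (2 + 5)*(-3) = -2 + 7*(-3) = -2 - 21 = -23)
1/(R*c((3*4 - 1)/(-10), -2)) = 1/(-23*(-2 + (3*4 - 1)/(-10))) = 1/(-23*(-2 + (12 - 1)*(-⅒))) = 1/(-23*(-2 + 11*(-⅒))) = 1/(-23*(-2 - 11/10)) = 1/(-23*(-31/10)) = 1/(713/10) = 10/713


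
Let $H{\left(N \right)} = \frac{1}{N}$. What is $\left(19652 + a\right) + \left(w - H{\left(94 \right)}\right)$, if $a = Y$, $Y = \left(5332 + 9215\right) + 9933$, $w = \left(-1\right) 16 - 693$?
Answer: $\frac{4081761}{94} \approx 43423.0$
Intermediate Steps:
$w = -709$ ($w = -16 - 693 = -709$)
$Y = 24480$ ($Y = 14547 + 9933 = 24480$)
$a = 24480$
$\left(19652 + a\right) + \left(w - H{\left(94 \right)}\right) = \left(19652 + 24480\right) - \frac{66647}{94} = 44132 - \frac{66647}{94} = \frac{4081761}{94}$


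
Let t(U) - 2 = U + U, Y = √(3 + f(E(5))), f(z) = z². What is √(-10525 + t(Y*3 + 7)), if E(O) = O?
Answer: √(-10509 + 12*√7) ≈ 102.36*I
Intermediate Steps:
Y = 2*√7 (Y = √(3 + 5²) = √(3 + 25) = √28 = 2*√7 ≈ 5.2915)
t(U) = 2 + 2*U (t(U) = 2 + (U + U) = 2 + 2*U)
√(-10525 + t(Y*3 + 7)) = √(-10525 + (2 + 2*((2*√7)*3 + 7))) = √(-10525 + (2 + 2*(6*√7 + 7))) = √(-10525 + (2 + 2*(7 + 6*√7))) = √(-10525 + (2 + (14 + 12*√7))) = √(-10525 + (16 + 12*√7)) = √(-10509 + 12*√7)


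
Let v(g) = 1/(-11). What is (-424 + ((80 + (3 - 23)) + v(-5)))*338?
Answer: -1353690/11 ≈ -1.2306e+5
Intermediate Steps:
v(g) = -1/11
(-424 + ((80 + (3 - 23)) + v(-5)))*338 = (-424 + ((80 + (3 - 23)) - 1/11))*338 = (-424 + ((80 - 20) - 1/11))*338 = (-424 + (60 - 1/11))*338 = (-424 + 659/11)*338 = -4005/11*338 = -1353690/11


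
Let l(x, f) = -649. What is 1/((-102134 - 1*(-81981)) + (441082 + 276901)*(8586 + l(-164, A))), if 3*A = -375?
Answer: 1/5698610918 ≈ 1.7548e-10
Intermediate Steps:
A = -125 (A = (⅓)*(-375) = -125)
1/((-102134 - 1*(-81981)) + (441082 + 276901)*(8586 + l(-164, A))) = 1/((-102134 - 1*(-81981)) + (441082 + 276901)*(8586 - 649)) = 1/((-102134 + 81981) + 717983*7937) = 1/(-20153 + 5698631071) = 1/5698610918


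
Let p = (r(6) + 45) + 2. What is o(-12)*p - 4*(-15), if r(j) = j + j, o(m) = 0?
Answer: 60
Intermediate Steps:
r(j) = 2*j
p = 59 (p = (2*6 + 45) + 2 = (12 + 45) + 2 = 57 + 2 = 59)
o(-12)*p - 4*(-15) = 0*59 - 4*(-15) = 0 + 60 = 60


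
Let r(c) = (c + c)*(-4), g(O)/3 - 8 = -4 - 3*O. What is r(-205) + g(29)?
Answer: 1391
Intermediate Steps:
g(O) = 12 - 9*O (g(O) = 24 + 3*(-4 - 3*O) = 24 + (-12 - 9*O) = 12 - 9*O)
r(c) = -8*c (r(c) = (2*c)*(-4) = -8*c)
r(-205) + g(29) = -8*(-205) + (12 - 9*29) = 1640 + (12 - 261) = 1640 - 249 = 1391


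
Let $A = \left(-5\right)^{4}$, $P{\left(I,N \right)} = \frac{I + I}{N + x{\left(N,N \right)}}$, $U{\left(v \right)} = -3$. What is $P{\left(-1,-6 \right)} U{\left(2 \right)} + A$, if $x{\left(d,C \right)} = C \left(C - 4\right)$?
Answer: $\frac{5626}{9} \approx 625.11$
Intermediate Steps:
$x{\left(d,C \right)} = C \left(-4 + C\right)$
$P{\left(I,N \right)} = \frac{2 I}{N + N \left(-4 + N\right)}$ ($P{\left(I,N \right)} = \frac{I + I}{N + N \left(-4 + N\right)} = \frac{2 I}{N + N \left(-4 + N\right)}$)
$A = 625$
$P{\left(-1,-6 \right)} U{\left(2 \right)} + A = 2 \left(-1\right) \frac{1}{-6} \frac{1}{-3 - 6} \left(-3\right) + 625 = 2 \left(-1\right) \left(- \frac{1}{6}\right) \frac{1}{-9} \left(-3\right) + 625 = 2 \left(-1\right) \left(- \frac{1}{6}\right) \left(- \frac{1}{9}\right) \left(-3\right) + 625 = \left(- \frac{1}{27}\right) \left(-3\right) + 625 = \frac{1}{9} + 625 = \frac{5626}{9}$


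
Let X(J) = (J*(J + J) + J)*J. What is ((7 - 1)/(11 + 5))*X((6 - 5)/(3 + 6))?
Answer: 11/1944 ≈ 0.0056584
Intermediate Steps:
X(J) = J*(J + 2*J²) (X(J) = (J*(2*J) + J)*J = (2*J² + J)*J = (J + 2*J²)*J = J*(J + 2*J²))
((7 - 1)/(11 + 5))*X((6 - 5)/(3 + 6)) = ((7 - 1)/(11 + 5))*(((6 - 5)/(3 + 6))²*(1 + 2*((6 - 5)/(3 + 6)))) = (6/16)*((1/9)²*(1 + 2*(1/9))) = (6*(1/16))*((1*(⅑))²*(1 + 2*(1*(⅑)))) = 3*((⅑)²*(1 + 2*(⅑)))/8 = 3*((1 + 2/9)/81)/8 = 3*((1/81)*(11/9))/8 = (3/8)*(11/729) = 11/1944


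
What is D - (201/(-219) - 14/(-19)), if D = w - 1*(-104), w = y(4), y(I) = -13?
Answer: 126468/1387 ≈ 91.181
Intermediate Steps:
w = -13
D = 91 (D = -13 - 1*(-104) = -13 + 104 = 91)
D - (201/(-219) - 14/(-19)) = 91 - (201/(-219) - 14/(-19)) = 91 - (201*(-1/219) - 14*(-1/19)) = 91 - (-67/73 + 14/19) = 91 - 1*(-251/1387) = 91 + 251/1387 = 126468/1387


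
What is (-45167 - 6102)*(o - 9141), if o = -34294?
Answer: 2226869015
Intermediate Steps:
(-45167 - 6102)*(o - 9141) = (-45167 - 6102)*(-34294 - 9141) = -51269*(-43435) = 2226869015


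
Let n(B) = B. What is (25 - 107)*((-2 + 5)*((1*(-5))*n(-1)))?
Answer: -1230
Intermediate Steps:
(25 - 107)*((-2 + 5)*((1*(-5))*n(-1))) = (25 - 107)*((-2 + 5)*((1*(-5))*(-1))) = -246*(-5*(-1)) = -246*5 = -82*15 = -1230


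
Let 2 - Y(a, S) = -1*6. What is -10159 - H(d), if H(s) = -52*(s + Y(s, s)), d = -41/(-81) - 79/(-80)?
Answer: -15657833/1620 ≈ -9665.3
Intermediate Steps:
Y(a, S) = 8 (Y(a, S) = 2 - (-1)*6 = 2 - 1*(-6) = 2 + 6 = 8)
d = 9679/6480 (d = -41*(-1/81) - 79*(-1/80) = 41/81 + 79/80 = 9679/6480 ≈ 1.4937)
H(s) = -416 - 52*s (H(s) = -52*(s + 8) = -52*(8 + s) = -416 - 52*s)
-10159 - H(d) = -10159 - (-416 - 52*9679/6480) = -10159 - (-416 - 125827/1620) = -10159 - 1*(-799747/1620) = -10159 + 799747/1620 = -15657833/1620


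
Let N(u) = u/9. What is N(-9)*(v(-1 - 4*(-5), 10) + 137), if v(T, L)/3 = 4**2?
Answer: -185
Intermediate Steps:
v(T, L) = 48 (v(T, L) = 3*4**2 = 3*16 = 48)
N(u) = u/9 (N(u) = u*(1/9) = u/9)
N(-9)*(v(-1 - 4*(-5), 10) + 137) = ((1/9)*(-9))*(48 + 137) = -1*185 = -185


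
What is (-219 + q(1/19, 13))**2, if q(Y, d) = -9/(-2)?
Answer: 184041/4 ≈ 46010.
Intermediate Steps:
q(Y, d) = 9/2 (q(Y, d) = -9*(-1/2) = 9/2)
(-219 + q(1/19, 13))**2 = (-219 + 9/2)**2 = (-429/2)**2 = 184041/4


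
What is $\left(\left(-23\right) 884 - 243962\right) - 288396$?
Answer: $-552690$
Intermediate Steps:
$\left(\left(-23\right) 884 - 243962\right) - 288396 = \left(-20332 - 243962\right) - 288396 = -264294 - 288396 = -552690$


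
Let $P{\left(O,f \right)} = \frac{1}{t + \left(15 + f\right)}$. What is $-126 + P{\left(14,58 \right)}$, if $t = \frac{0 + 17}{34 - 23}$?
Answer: $- \frac{103309}{820} \approx -125.99$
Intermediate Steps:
$t = \frac{17}{11} \approx 1.5455$
$P{\left(O,f \right)} = \frac{1}{\frac{182}{11} + f}$ ($P{\left(O,f \right)} = \frac{1}{\frac{17}{11} + \left(15 + f\right)} = \frac{1}{\frac{182}{11} + f}$)
$-126 + P{\left(14,58 \right)} = -126 + \frac{11}{182 + 11 \cdot 58} = -126 + \frac{11}{182 + 638} = -126 + \frac{11}{820} = - \frac{103309}{820}$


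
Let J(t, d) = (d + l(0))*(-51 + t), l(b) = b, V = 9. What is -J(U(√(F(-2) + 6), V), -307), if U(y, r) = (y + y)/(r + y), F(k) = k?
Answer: -170999/11 ≈ -15545.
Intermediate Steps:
U(y, r) = 2*y/(r + y) (U(y, r) = (2*y)/(r + y) = 2*y/(r + y))
J(t, d) = d*(-51 + t) (J(t, d) = (d + 0)*(-51 + t) = d*(-51 + t))
-J(U(√(F(-2) + 6), V), -307) = -(-307)*(-51 + 2*√(-2 + 6)/(9 + √(-2 + 6))) = -(-307)*(-51 + 2*√4/(9 + √4)) = -(-307)*(-51 + 2*2/(9 + 2)) = -(-307)*(-51 + 2*2/11) = -(-307)*(-51 + 2*2*(1/11)) = -(-307)*(-51 + 4/11) = -(-307)*(-557)/11 = -1*170999/11 = -170999/11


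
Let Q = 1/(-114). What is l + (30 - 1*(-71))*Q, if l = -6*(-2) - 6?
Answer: 583/114 ≈ 5.1140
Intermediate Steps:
Q = -1/114 ≈ -0.0087719
l = 6 (l = 12 - 6 = 6)
l + (30 - 1*(-71))*Q = 6 + (30 - 1*(-71))*(-1/114) = 6 + (30 + 71)*(-1/114) = 6 + 101*(-1/114) = 6 - 101/114 = 583/114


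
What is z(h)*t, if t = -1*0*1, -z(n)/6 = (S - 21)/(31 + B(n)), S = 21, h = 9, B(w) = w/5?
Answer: 0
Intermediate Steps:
B(w) = w/5 (B(w) = w*(⅕) = w/5)
z(n) = 0 (z(n) = -6*(21 - 21)/(31 + n/5) = -0/(31 + n/5) = -6*0 = 0)
t = 0 (t = 0*1 = 0)
z(h)*t = 0*0 = 0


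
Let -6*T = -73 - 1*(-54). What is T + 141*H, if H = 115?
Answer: 97309/6 ≈ 16218.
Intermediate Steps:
T = 19/6 (T = -(-73 - 1*(-54))/6 = -(-73 + 54)/6 = -⅙*(-19) = 19/6 ≈ 3.1667)
T + 141*H = 19/6 + 141*115 = 19/6 + 16215 = 97309/6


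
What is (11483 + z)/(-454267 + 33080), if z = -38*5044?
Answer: 180189/421187 ≈ 0.42781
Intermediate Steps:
z = -191672
(11483 + z)/(-454267 + 33080) = (11483 - 191672)/(-454267 + 33080) = -180189/(-421187) = -180189*(-1/421187) = 180189/421187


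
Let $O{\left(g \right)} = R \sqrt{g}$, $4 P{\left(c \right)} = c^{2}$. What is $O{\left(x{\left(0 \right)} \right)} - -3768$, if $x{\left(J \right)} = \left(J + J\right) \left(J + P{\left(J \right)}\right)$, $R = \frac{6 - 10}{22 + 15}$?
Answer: $3768$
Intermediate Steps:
$P{\left(c \right)} = \frac{c^{2}}{4}$
$R = - \frac{4}{37} \approx -0.10811$
$x{\left(J \right)} = 2 J \left(J + \frac{J^{2}}{4}\right)$ ($x{\left(J \right)} = \left(J + J\right) \left(J + \frac{J^{2}}{4}\right) = 2 J \left(J + \frac{J^{2}}{4}\right)$)
$O{\left(g \right)} = - \frac{4 \sqrt{g}}{37}$
$O{\left(x{\left(0 \right)} \right)} - -3768 = - \frac{4 \sqrt{\frac{0^{2} \left(4 + 0\right)}{2}}}{37} - -3768 = - \frac{4 \sqrt{\frac{1}{2} \cdot 0 \cdot 4}}{37} + 3768 = - \frac{4 \sqrt{0}}{37} + 3768 = \left(- \frac{4}{37}\right) 0 + 3768 = 0 + 3768 = 3768$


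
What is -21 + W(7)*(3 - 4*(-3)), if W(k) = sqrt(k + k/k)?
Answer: -21 + 30*sqrt(2) ≈ 21.426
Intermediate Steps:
W(k) = sqrt(1 + k) (W(k) = sqrt(k + 1) = sqrt(1 + k))
-21 + W(7)*(3 - 4*(-3)) = -21 + sqrt(1 + 7)*(3 - 4*(-3)) = -21 + sqrt(8)*(3 + 12) = -21 + (2*sqrt(2))*15 = -21 + 30*sqrt(2)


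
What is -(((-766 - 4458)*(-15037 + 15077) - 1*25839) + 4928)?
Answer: 229871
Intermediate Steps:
-(((-766 - 4458)*(-15037 + 15077) - 1*25839) + 4928) = -((-5224*40 - 25839) + 4928) = -((-208960 - 25839) + 4928) = -(-234799 + 4928) = -1*(-229871) = 229871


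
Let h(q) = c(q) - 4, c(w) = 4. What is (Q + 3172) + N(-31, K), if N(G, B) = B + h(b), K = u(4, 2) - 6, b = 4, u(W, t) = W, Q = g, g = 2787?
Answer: 5957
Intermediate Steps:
Q = 2787
K = -2 (K = 4 - 6 = -2)
h(q) = 0 (h(q) = 4 - 4 = 0)
N(G, B) = B (N(G, B) = B + 0 = B)
(Q + 3172) + N(-31, K) = (2787 + 3172) - 2 = 5959 - 2 = 5957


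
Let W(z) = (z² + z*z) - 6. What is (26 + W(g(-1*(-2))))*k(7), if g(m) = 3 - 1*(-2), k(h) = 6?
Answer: 420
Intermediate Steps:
g(m) = 5 (g(m) = 3 + 2 = 5)
W(z) = -6 + 2*z² (W(z) = (z² + z²) - 6 = 2*z² - 6 = -6 + 2*z²)
(26 + W(g(-1*(-2))))*k(7) = (26 + (-6 + 2*5²))*6 = (26 + (-6 + 2*25))*6 = (26 + (-6 + 50))*6 = (26 + 44)*6 = 70*6 = 420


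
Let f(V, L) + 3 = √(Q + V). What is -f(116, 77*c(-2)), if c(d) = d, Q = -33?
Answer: 3 - √83 ≈ -6.1104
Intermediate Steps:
f(V, L) = -3 + √(-33 + V)
-f(116, 77*c(-2)) = -(-3 + √(-33 + 116)) = -(-3 + √83) = 3 - √83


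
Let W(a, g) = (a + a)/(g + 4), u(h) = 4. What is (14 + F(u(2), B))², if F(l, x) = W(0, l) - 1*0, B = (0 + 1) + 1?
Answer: 196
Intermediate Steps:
B = 2 (B = 1 + 1 = 2)
W(a, g) = 2*a/(4 + g) (W(a, g) = (2*a)/(4 + g) = 2*a/(4 + g))
F(l, x) = 0 (F(l, x) = 2*0/(4 + l) - 1*0 = 0 + 0 = 0)
(14 + F(u(2), B))² = (14 + 0)² = 14² = 196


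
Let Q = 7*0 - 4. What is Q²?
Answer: 16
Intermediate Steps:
Q = -4 (Q = 0 - 4 = -4)
Q² = (-4)² = 16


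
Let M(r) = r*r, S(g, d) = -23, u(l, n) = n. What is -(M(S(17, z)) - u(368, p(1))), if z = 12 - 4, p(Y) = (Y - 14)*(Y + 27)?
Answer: -893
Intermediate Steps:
p(Y) = (-14 + Y)*(27 + Y)
z = 8
M(r) = r²
-(M(S(17, z)) - u(368, p(1))) = -((-23)² - (-378 + 1² + 13*1)) = -(529 - (-378 + 1 + 13)) = -(529 - 1*(-364)) = -(529 + 364) = -1*893 = -893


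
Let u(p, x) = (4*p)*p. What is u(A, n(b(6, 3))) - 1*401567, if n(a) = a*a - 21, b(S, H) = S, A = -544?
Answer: 782177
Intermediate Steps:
n(a) = -21 + a² (n(a) = a² - 21 = -21 + a²)
u(p, x) = 4*p²
u(A, n(b(6, 3))) - 1*401567 = 4*(-544)² - 1*401567 = 4*295936 - 401567 = 1183744 - 401567 = 782177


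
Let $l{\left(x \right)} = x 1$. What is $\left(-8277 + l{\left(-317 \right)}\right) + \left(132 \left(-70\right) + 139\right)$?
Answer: $-17695$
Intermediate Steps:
$l{\left(x \right)} = x$
$\left(-8277 + l{\left(-317 \right)}\right) + \left(132 \left(-70\right) + 139\right) = \left(-8277 - 317\right) + \left(132 \left(-70\right) + 139\right) = -8594 + \left(-9240 + 139\right) = -8594 - 9101 = -17695$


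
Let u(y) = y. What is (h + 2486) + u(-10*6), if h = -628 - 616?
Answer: 1182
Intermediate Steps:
h = -1244
(h + 2486) + u(-10*6) = (-1244 + 2486) - 10*6 = 1242 - 60 = 1182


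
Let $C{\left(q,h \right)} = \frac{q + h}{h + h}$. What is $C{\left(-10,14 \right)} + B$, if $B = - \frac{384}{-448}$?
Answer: $1$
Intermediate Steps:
$C{\left(q,h \right)} = \frac{h + q}{2 h}$
$B = \frac{6}{7}$ ($B = \left(-384\right) \left(- \frac{1}{448}\right) = \frac{6}{7} \approx 0.85714$)
$C{\left(-10,14 \right)} + B = \frac{14 - 10}{2 \cdot 14} + \frac{6}{7} = \frac{1}{2} \cdot \frac{1}{14} \cdot 4 + \frac{6}{7} = \frac{1}{7} + \frac{6}{7} = 1$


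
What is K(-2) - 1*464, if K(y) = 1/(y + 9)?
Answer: -3247/7 ≈ -463.86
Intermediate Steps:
K(y) = 1/(9 + y)
K(-2) - 1*464 = 1/(9 - 2) - 1*464 = 1/7 - 464 = ⅐ - 464 = -3247/7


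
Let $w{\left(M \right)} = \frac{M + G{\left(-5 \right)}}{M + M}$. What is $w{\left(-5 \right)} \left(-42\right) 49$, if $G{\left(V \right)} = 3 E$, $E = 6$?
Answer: $\frac{13377}{5} \approx 2675.4$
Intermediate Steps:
$G{\left(V \right)} = 18$ ($G{\left(V \right)} = 3 \cdot 6 = 18$)
$w{\left(M \right)} = \frac{18 + M}{2 M}$ ($w{\left(M \right)} = \frac{M + 18}{M + M} = \frac{18 + M}{2 M}$)
$w{\left(-5 \right)} \left(-42\right) 49 = \frac{18 - 5}{2 \left(-5\right)} \left(-42\right) 49 = \frac{1}{2} \left(- \frac{1}{5}\right) 13 \left(-42\right) 49 = \left(- \frac{13}{10}\right) \left(-42\right) 49 = \frac{273}{5} \cdot 49 = \frac{13377}{5}$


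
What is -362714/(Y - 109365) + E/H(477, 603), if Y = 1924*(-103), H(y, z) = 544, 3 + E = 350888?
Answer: 108107436661/167300128 ≈ 646.19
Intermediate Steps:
E = 350885 (E = -3 + 350888 = 350885)
Y = -198172
-362714/(Y - 109365) + E/H(477, 603) = -362714/(-198172 - 109365) + 350885/544 = -362714/(-307537) + 350885*(1/544) = -362714*(-1/307537) + 350885/544 = 362714/307537 + 350885/544 = 108107436661/167300128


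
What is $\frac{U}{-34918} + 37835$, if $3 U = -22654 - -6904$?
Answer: $\frac{660563890}{17459} \approx 37835.0$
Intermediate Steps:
$U = -5250$ ($U = \frac{-22654 - -6904}{3} = \frac{-22654 + 6904}{3} = \frac{1}{3} \left(-15750\right) = -5250$)
$\frac{U}{-34918} + 37835 = - \frac{5250}{-34918} + 37835 = \left(-5250\right) \left(- \frac{1}{34918}\right) + 37835 = \frac{2625}{17459} + 37835 = \frac{660563890}{17459}$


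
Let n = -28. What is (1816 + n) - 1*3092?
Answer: -1304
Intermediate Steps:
(1816 + n) - 1*3092 = (1816 - 28) - 1*3092 = 1788 - 3092 = -1304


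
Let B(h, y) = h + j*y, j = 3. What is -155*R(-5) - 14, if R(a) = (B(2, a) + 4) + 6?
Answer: 451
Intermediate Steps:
B(h, y) = h + 3*y
R(a) = 12 + 3*a (R(a) = ((2 + 3*a) + 4) + 6 = (6 + 3*a) + 6 = 12 + 3*a)
-155*R(-5) - 14 = -155*(12 + 3*(-5)) - 14 = -155*(12 - 15) - 14 = -155*(-3) - 14 = 465 - 14 = 451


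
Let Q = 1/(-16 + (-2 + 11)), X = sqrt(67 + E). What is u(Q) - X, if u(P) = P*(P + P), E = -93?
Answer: 2/49 - I*sqrt(26) ≈ 0.040816 - 5.099*I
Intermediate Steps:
X = I*sqrt(26) (X = sqrt(67 - 93) = sqrt(-26) = I*sqrt(26) ≈ 5.099*I)
Q = -1/7 (Q = 1/(-16 + 9) = 1/(-7) = -1/7 ≈ -0.14286)
u(P) = 2*P**2 (u(P) = P*(2*P) = 2*P**2)
u(Q) - X = 2*(-1/7)**2 - I*sqrt(26) = 2*(1/49) - I*sqrt(26) = 2/49 - I*sqrt(26)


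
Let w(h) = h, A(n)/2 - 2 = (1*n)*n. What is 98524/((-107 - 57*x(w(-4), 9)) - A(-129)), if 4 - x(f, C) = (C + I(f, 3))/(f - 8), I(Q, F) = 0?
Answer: -394096/134655 ≈ -2.9267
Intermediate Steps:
A(n) = 4 + 2*n² (A(n) = 4 + 2*((1*n)*n) = 4 + 2*(n*n) = 4 + 2*n²)
x(f, C) = 4 - C/(-8 + f) (x(f, C) = 4 - (C + 0)/(f - 8) = 4 - C/(-8 + f))
98524/((-107 - 57*x(w(-4), 9)) - A(-129)) = 98524/((-107 - 57*(-32 - 1*9 + 4*(-4))/(-8 - 4)) - (4 + 2*(-129)²)) = 98524/((-107 - 57*(-32 - 9 - 16)/(-12)) - (4 + 2*16641)) = 98524/((-107 - (-19)*(-57)/4) - (4 + 33282)) = 98524/((-107 - 57*19/4) - 1*33286) = 98524/((-107 - 1083/4) - 33286) = 98524/(-1511/4 - 33286) = 98524/(-134655/4) = 98524*(-4/134655) = -394096/134655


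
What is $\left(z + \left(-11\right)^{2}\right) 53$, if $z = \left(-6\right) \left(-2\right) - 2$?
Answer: $6943$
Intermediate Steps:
$z = 10$ ($z = 12 - 2 = 10$)
$\left(z + \left(-11\right)^{2}\right) 53 = \left(10 + \left(-11\right)^{2}\right) 53 = \left(10 + 121\right) 53 = 131 \cdot 53 = 6943$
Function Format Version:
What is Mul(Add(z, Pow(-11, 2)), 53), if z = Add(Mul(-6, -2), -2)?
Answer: 6943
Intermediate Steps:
z = 10 (z = Add(12, -2) = 10)
Mul(Add(z, Pow(-11, 2)), 53) = Mul(Add(10, Pow(-11, 2)), 53) = Mul(Add(10, 121), 53) = Mul(131, 53) = 6943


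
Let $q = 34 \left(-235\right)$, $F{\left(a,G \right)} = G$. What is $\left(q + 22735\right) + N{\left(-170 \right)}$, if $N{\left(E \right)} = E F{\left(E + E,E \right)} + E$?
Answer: $43475$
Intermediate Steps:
$N{\left(E \right)} = E + E^{2}$ ($N{\left(E \right)} = E E + E = E^{2} + E = E + E^{2}$)
$q = -7990$
$\left(q + 22735\right) + N{\left(-170 \right)} = \left(-7990 + 22735\right) - 170 \left(1 - 170\right) = 14745 - -28730 = 14745 + 28730 = 43475$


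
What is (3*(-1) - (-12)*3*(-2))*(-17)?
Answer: 1275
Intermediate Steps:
(3*(-1) - (-12)*3*(-2))*(-17) = (-3 - 4*(-9)*(-2))*(-17) = (-3 + 36*(-2))*(-17) = (-3 - 72)*(-17) = -75*(-17) = 1275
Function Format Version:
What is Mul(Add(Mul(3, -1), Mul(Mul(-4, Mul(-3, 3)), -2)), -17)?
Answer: 1275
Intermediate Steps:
Mul(Add(Mul(3, -1), Mul(Mul(-4, Mul(-3, 3)), -2)), -17) = Mul(Add(-3, Mul(Mul(-4, -9), -2)), -17) = Mul(Add(-3, Mul(36, -2)), -17) = Mul(Add(-3, -72), -17) = Mul(-75, -17) = 1275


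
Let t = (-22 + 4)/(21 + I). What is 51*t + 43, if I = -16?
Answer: -703/5 ≈ -140.60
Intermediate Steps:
t = -18/5 (t = (-22 + 4)/(21 - 16) = -18/5 ≈ -3.6000)
51*t + 43 = 51*(-18/5) + 43 = -918/5 + 43 = -703/5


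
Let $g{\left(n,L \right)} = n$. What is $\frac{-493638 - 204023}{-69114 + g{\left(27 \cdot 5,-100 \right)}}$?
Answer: $\frac{697661}{68979} \approx 10.114$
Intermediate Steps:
$\frac{-493638 - 204023}{-69114 + g{\left(27 \cdot 5,-100 \right)}} = \frac{-493638 - 204023}{-69114 + 27 \cdot 5} = - \frac{697661}{-69114 + 135} = - \frac{697661}{-68979} = \left(-697661\right) \left(- \frac{1}{68979}\right) = \frac{697661}{68979}$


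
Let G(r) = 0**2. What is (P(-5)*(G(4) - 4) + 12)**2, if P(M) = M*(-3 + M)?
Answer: 21904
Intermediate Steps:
G(r) = 0
(P(-5)*(G(4) - 4) + 12)**2 = ((-5*(-3 - 5))*(0 - 4) + 12)**2 = (-5*(-8)*(-4) + 12)**2 = (40*(-4) + 12)**2 = (-160 + 12)**2 = (-148)**2 = 21904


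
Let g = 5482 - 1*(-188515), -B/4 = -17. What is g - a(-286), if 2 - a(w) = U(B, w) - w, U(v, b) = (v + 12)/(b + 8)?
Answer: 27005019/139 ≈ 1.9428e+5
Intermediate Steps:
B = 68 (B = -4*(-17) = 68)
U(v, b) = (12 + v)/(8 + b)
g = 193997 (g = 5482 + 188515 = 193997)
a(w) = 2 + w - 80/(8 + w) (a(w) = 2 - ((12 + 68)/(8 + w) - w) = 2 - (80/(8 + w) - w) = 2 - (-w + 80/(8 + w)) = 2 + (w - 80/(8 + w)) = 2 + w - 80/(8 + w))
g - a(-286) = 193997 - (-80 + (2 - 286)*(8 - 286))/(8 - 286) = 193997 - (-80 - 284*(-278))/(-278) = 193997 - (-1)*(-80 + 78952)/278 = 193997 - (-1)*78872/278 = 193997 - 1*(-39436/139) = 193997 + 39436/139 = 27005019/139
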